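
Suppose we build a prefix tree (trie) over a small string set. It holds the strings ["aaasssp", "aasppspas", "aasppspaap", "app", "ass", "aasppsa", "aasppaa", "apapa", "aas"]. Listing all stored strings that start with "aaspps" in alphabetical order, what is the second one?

aasppspaap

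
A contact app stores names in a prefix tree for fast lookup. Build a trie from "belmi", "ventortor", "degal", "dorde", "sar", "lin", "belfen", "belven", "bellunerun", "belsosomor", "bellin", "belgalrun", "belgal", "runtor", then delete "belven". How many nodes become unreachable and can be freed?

3

After clearing the end-marker at "belven", prune upward until reaching a node still needed by another word.
The suffix "ven" (3 nodes) is used only by "belven"; the node for "bel" still has the child "m", so pruning stops there.
Nodes removed: 3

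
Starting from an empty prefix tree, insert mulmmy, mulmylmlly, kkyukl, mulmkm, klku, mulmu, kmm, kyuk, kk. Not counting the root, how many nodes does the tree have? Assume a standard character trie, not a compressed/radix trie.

Trie structure (* marks end of a word):
(root)
├─ k
│  ├─ k *
│  │  └─ y
│  │     └─ u
│  │        └─ k
│  │           └─ l *
│  ├─ l
│  │  └─ k
│  │     └─ u *
│  ├─ m
│  │  └─ m *
│  └─ y
│     └─ u
│        └─ k *
└─ m
   └─ u
      └─ l
         └─ m
            ├─ k
            │  └─ m *
            ├─ m
            │  └─ y *
            ├─ u *
            └─ y
               └─ l
                  └─ m
                     └─ l
                        └─ l
                           └─ y *
Counting every labelled node above: 29.

29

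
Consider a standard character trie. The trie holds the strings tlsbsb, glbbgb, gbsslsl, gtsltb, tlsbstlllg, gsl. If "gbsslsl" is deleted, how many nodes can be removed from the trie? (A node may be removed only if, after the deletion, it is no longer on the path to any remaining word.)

6

A node on "gbsslsl"'s path can go only if nothing else ends at it or branches off below it.
The suffix "bsslsl" (6 nodes) is used only by "gbsslsl"; the node for "g" still has the child "l", so pruning stops there.
Nodes removed: 6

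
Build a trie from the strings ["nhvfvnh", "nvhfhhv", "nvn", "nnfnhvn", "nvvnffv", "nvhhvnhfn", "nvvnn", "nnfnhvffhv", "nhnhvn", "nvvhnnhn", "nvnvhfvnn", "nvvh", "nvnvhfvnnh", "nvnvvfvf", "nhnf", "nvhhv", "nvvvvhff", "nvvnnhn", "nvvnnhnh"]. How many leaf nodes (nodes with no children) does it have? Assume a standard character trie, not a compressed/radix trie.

A leaf is a node with no children — equivalently, the end of a word that is not a proper prefix of any other stored word.
Those words: "nhnf", "nhnhvn", "nhvfvnh", "nnfnhvffhv", "nnfnhvn", "nvhfhhv", "nvhhvnhfn", "nvnvhfvnnh", "nvnvvfvf", "nvvhnnhn", "nvvnffv", "nvvnnhnh", "nvvvvhff"
Leaf count: 13

13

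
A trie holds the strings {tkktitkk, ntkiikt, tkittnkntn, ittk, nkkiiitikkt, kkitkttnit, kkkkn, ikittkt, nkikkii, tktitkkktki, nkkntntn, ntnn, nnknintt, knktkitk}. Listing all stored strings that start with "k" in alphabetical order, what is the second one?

kkkkn

DFS of the "k" subtree visits, in order: "kkitkttnit", "kkkkn", "knktkitk"
Position 2: kkkkn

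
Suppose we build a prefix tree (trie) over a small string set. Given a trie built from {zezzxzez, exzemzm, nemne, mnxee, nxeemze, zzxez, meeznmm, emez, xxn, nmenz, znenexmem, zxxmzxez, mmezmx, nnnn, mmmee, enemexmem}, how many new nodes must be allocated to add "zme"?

2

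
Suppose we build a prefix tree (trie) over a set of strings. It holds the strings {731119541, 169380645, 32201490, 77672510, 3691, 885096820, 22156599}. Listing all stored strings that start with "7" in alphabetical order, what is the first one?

731119541

Filter for "7…" and sort: "731119541", "77672510"
The 1st is 731119541.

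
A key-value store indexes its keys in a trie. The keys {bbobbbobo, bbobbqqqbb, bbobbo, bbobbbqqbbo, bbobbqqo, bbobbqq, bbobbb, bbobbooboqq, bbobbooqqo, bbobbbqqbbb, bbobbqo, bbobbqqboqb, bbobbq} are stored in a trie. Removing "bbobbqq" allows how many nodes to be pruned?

0

Walk "bbobbqq" from the leaf back toward the root, removing each node that no remaining word uses.
Every node on "bbobbqq" is still needed (e.g. by "bbobbqqqbb"), so nothing is freed.
Nodes removed: 0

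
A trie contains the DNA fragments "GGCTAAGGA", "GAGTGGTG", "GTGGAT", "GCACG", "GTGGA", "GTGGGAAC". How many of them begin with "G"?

6

Traverse to the node for "G", then collect every word in that subtree.
Words under "G": GAGTGGTG, GCACG, GGCTAAGGA, GTGGA, GTGGAT, GTGGGAAC
Count: 6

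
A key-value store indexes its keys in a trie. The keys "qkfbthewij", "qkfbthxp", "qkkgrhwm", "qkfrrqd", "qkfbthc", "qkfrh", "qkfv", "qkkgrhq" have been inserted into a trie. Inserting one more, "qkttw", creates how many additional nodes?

3

"qk" is already a path in the trie; the remaining "ttw" must be added.
New nodes needed: |"qkttw"| − 2 = 5 − 2 = 3.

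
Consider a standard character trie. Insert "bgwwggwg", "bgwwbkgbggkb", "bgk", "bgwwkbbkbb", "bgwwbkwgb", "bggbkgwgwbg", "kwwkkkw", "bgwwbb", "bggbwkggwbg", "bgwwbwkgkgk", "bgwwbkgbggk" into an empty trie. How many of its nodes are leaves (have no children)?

10

A leaf is a node with no children — equivalently, the end of a word that is not a proper prefix of any other stored word.
Those words: "bggbkgwgwbg", "bggbwkggwbg", "bgk", "bgwwbb", "bgwwbkgbggkb", "bgwwbkwgb", "bgwwbwkgkgk", "bgwwggwg", "bgwwkbbkbb", "kwwkkkw"
Leaf count: 10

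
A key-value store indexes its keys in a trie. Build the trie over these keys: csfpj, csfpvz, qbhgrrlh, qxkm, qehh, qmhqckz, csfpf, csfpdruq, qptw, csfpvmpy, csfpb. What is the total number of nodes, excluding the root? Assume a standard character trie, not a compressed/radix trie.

Trace insertions, counting only characters that open a new branch:
  "csfpj" → 5 new (c, s, f, p, j)
  "csfpvz" → prefix "csfp" already present; 2 new (v, z)
  "qbhgrrlh" → 8 new (q, b, h, g, r, r, l, h)
  "qxkm" → prefix "q" already present; 3 new (x, k, m)
  "qehh" → prefix "q" already present; 3 new (e, h, h)
  "qmhqckz" → prefix "q" already present; 6 new (m, h, q, c, k, z)
  "csfpf" → prefix "csfp" already present; 1 new (f)
  "csfpdruq" → prefix "csfp" already present; 4 new (d, r, u, q)
  "qptw" → prefix "q" already present; 3 new (p, t, w)
  "csfpvmpy" → prefix "csfpv" already present; 3 new (m, p, y)
  "csfpb" → prefix "csfp" already present; 1 new (b)
Total nodes = 5 + 2 + 8 + 3 + 3 + 6 + 1 + 4 + 3 + 3 + 1 = 39

39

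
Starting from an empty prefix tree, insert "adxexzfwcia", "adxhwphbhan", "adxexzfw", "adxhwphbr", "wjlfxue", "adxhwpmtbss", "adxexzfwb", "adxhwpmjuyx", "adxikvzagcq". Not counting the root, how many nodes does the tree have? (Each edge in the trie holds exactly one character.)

Trace insertions, counting only characters that open a new branch:
  "adxexzfwcia" → 11 new (a, d, x, e, x, z, f, w, c, i, a)
  "adxhwphbhan" → prefix "adx" already present; 8 new (h, w, p, h, b, h, a, n)
  "adxexzfw" → prefix "adxexzfw" already present; 0 new (none)
  "adxhwphbr" → prefix "adxhwphb" already present; 1 new (r)
  "wjlfxue" → 7 new (w, j, l, f, x, u, e)
  "adxhwpmtbss" → prefix "adxhwp" already present; 5 new (m, t, b, s, s)
  "adxexzfwb" → prefix "adxexzfw" already present; 1 new (b)
  "adxhwpmjuyx" → prefix "adxhwpm" already present; 4 new (j, u, y, x)
  "adxikvzagcq" → prefix "adx" already present; 8 new (i, k, v, z, a, g, c, q)
Total nodes = 11 + 8 + 0 + 1 + 7 + 5 + 1 + 4 + 8 = 45

45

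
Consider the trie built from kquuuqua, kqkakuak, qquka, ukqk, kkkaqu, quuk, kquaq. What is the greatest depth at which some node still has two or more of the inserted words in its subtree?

Look for the deepest trie node that still has at least two words in its subtree.
e.g. "kquaq" and "kquuuqua" share the prefix "kqu" of length 3; no pair shares a longer one.
Longest shared-prefix length: 3

3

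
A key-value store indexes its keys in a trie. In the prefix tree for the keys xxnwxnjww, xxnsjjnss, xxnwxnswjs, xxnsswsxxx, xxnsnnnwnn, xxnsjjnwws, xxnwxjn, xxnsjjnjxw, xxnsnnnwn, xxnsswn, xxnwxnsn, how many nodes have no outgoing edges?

A leaf is a node with no children — equivalently, the end of a word that is not a proper prefix of any other stored word.
Those words: "xxnsjjnjxw", "xxnsjjnss", "xxnsjjnwws", "xxnsnnnwnn", "xxnsswn", "xxnsswsxxx", "xxnwxjn", "xxnwxnjww", "xxnwxnsn", "xxnwxnswjs"
Leaf count: 10

10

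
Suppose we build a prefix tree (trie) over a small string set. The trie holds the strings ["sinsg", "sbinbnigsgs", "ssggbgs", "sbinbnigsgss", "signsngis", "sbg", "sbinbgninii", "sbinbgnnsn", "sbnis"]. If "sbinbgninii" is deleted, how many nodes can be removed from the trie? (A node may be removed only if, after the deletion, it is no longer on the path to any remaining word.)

After clearing the end-marker at "sbinbgninii", prune upward until reaching a node still needed by another word.
The suffix "inii" (4 nodes) is used only by "sbinbgninii"; the node for "sbinbgn" still has the child "n", so pruning stops there.
Nodes removed: 4

4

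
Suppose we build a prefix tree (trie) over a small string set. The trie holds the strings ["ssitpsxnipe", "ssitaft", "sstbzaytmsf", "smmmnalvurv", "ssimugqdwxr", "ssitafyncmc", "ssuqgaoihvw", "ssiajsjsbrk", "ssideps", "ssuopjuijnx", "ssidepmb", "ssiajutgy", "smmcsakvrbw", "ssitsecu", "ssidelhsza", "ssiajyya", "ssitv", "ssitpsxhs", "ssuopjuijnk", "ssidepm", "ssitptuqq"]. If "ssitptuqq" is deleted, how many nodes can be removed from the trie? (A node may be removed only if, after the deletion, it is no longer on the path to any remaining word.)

4

Walk "ssitptuqq" from the leaf back toward the root, removing each node that no remaining word uses.
The suffix "tuqq" (4 nodes) is used only by "ssitptuqq"; the node for "ssitp" still has the child "s", so pruning stops there.
Nodes removed: 4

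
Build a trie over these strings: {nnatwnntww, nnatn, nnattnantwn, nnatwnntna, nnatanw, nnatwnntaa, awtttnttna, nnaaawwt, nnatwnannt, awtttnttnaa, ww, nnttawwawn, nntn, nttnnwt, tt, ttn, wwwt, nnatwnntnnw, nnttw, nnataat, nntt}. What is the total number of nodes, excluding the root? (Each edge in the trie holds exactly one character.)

72

Count nodes per top-level branch (shared prefixes stored once):
  'a'-branch (awtttnttna, awtttnttnaa): 11 nodes
  'n'-branch (nnaaawwt, nnataat, nnatanw, nnatn, nnattnantwn, nnatwnannt, nnatwnntaa, nnatwnntna, nnatwnntnnw, nnatwnntww, nntn, nntt, nnttawwawn, nnttw, nttnnwt): 54 nodes
  't'-branch (tt, ttn): 3 nodes
  'w'-branch (ww, wwwt): 4 nodes
Sum: 72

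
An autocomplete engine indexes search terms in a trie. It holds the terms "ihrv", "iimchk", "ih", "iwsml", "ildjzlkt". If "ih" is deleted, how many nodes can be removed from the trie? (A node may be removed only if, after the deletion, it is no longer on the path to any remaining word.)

0

After clearing the end-marker at "ih", prune upward until reaching a node still needed by another word.
Every node on "ih" is still needed (e.g. by "ihrv"), so nothing is freed.
Nodes removed: 0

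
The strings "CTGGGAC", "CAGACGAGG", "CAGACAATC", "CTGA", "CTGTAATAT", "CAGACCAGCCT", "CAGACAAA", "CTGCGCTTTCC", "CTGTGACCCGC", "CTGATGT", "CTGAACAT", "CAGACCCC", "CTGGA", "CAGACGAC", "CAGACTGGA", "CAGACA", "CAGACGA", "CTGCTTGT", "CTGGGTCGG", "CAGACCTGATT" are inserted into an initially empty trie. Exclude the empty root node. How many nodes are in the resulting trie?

For each word, the new-node count is its length minus the longest prefix already in the trie:
  "CTGGGAC" → 7 new (C, T, G, G, G, A, C)
  "CAGACGAGG" → prefix "C" already present; 8 new (A, G, A, C, G, A, G, G)
  "CAGACAATC" → prefix "CAGAC" already present; 4 new (A, A, T, C)
  "CTGA" → prefix "CTG" already present; 1 new (A)
  "CTGTAATAT" → prefix "CTG" already present; 6 new (T, A, A, T, A, T)
  "CAGACCAGCCT" → prefix "CAGAC" already present; 6 new (C, A, G, C, C, T)
  "CAGACAAA" → prefix "CAGACAA" already present; 1 new (A)
  "CTGCGCTTTCC" → prefix "CTG" already present; 8 new (C, G, C, T, T, T, C, C)
  "CTGTGACCCGC" → prefix "CTGT" already present; 7 new (G, A, C, C, C, G, C)
  "CTGATGT" → prefix "CTGA" already present; 3 new (T, G, T)
  "CTGAACAT" → prefix "CTGA" already present; 4 new (A, C, A, T)
  "CAGACCCC" → prefix "CAGACC" already present; 2 new (C, C)
  "CTGGA" → prefix "CTGG" already present; 1 new (A)
  "CAGACGAC" → prefix "CAGACGA" already present; 1 new (C)
  "CAGACTGGA" → prefix "CAGAC" already present; 4 new (T, G, G, A)
  "CAGACA" → prefix "CAGACA" already present; 0 new (none)
  "CAGACGA" → prefix "CAGACGA" already present; 0 new (none)
  "CTGCTTGT" → prefix "CTGC" already present; 4 new (T, T, G, T)
  "CTGGGTCGG" → prefix "CTGGG" already present; 4 new (T, C, G, G)
  "CAGACCTGATT" → prefix "CAGACC" already present; 5 new (T, G, A, T, T)
Total nodes = 7 + 8 + 4 + 1 + 6 + 6 + 1 + 8 + 7 + 3 + 4 + 2 + 1 + 1 + 4 + 0 + 0 + 4 + 4 + 5 = 76

76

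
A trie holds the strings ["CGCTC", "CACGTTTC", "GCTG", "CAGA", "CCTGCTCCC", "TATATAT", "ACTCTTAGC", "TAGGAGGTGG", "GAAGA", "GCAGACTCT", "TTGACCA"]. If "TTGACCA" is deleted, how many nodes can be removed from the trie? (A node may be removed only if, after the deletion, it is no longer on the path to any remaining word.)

6

Walk "TTGACCA" from the leaf back toward the root, removing each node that no remaining word uses.
The suffix "TGACCA" (6 nodes) is used only by "TTGACCA"; the node for "T" still has the child "A", so pruning stops there.
Nodes removed: 6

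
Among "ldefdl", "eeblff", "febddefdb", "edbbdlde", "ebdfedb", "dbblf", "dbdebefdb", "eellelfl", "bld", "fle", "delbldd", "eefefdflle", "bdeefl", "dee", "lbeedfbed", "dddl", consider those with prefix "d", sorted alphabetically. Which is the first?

DFS of the "d" subtree visits, in order: "dbblf", "dbdebefdb", "dddl", "dee", "delbldd"
The 1st is dbblf.

dbblf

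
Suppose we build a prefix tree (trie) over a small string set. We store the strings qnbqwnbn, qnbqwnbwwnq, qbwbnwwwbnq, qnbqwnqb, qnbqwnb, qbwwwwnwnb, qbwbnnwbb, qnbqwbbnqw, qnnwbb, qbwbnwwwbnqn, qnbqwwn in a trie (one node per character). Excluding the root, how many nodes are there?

47

Insert word by word; a character creates a node only if that edge doesn't already exist:
  "qnbqwnbn" → 8 new (q, n, b, q, w, n, b, n)
  "qnbqwnbwwnq" → prefix "qnbqwnb" already present; 4 new (w, w, n, q)
  "qbwbnwwwbnq" → prefix "q" already present; 10 new (b, w, b, n, w, w, w, b, n, q)
  "qnbqwnqb" → prefix "qnbqwn" already present; 2 new (q, b)
  "qnbqwnb" → prefix "qnbqwnb" already present; 0 new (none)
  "qbwwwwnwnb" → prefix "qbw" already present; 7 new (w, w, w, n, w, n, b)
  "qbwbnnwbb" → prefix "qbwbn" already present; 4 new (n, w, b, b)
  "qnbqwbbnqw" → prefix "qnbqw" already present; 5 new (b, b, n, q, w)
  "qnnwbb" → prefix "qn" already present; 4 new (n, w, b, b)
  "qbwbnwwwbnqn" → prefix "qbwbnwwwbnq" already present; 1 new (n)
  "qnbqwwn" → prefix "qnbqw" already present; 2 new (w, n)
Total nodes = 8 + 4 + 10 + 2 + 0 + 7 + 4 + 5 + 4 + 1 + 2 = 47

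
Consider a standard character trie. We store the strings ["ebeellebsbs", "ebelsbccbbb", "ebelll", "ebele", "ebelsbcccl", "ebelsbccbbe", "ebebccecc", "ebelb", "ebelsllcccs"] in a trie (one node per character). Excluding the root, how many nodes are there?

38

Count nodes per top-level branch (shared prefixes stored once):
  'e'-branch (ebebccecc, ebeellebsbs, ebelb, ebele, ebelll, ebelsbccbbb, ebelsbccbbe, ebelsbcccl, ebelsllcccs): 38 nodes
Sum: 38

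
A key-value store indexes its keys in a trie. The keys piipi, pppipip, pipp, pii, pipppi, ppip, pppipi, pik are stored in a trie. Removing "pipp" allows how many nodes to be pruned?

Walk "pipp" from the leaf back toward the root, removing each node that no remaining word uses.
Every node on "pipp" is still needed (e.g. by "pipppi"), so nothing is freed.
Nodes removed: 0

0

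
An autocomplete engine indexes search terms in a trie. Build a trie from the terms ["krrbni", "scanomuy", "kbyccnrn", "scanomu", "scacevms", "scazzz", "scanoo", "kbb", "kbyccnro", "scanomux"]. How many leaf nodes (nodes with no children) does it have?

9

Leaves are exactly the stored words that no other stored word extends.
Those words: "kbb", "kbyccnrn", "kbyccnro", "krrbni", "scacevms", "scanomux", "scanomuy", "scanoo", "scazzz"
Leaf count: 9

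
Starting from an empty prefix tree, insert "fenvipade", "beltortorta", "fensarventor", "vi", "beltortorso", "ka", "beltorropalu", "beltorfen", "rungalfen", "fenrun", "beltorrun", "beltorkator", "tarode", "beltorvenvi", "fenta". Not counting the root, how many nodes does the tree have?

76

Trace insertions, counting only characters that open a new branch:
  "fenvipade" → 9 new (f, e, n, v, i, p, a, d, e)
  "beltortorta" → 11 new (b, e, l, t, o, r, t, o, r, t, a)
  "fensarventor" → prefix "fen" already present; 9 new (s, a, r, v, e, n, t, o, r)
  "vi" → 2 new (v, i)
  "beltortorso" → prefix "beltortor" already present; 2 new (s, o)
  "ka" → 2 new (k, a)
  "beltorropalu" → prefix "beltor" already present; 6 new (r, o, p, a, l, u)
  "beltorfen" → prefix "beltor" already present; 3 new (f, e, n)
  "rungalfen" → 9 new (r, u, n, g, a, l, f, e, n)
  "fenrun" → prefix "fen" already present; 3 new (r, u, n)
  "beltorrun" → prefix "beltorr" already present; 2 new (u, n)
  "beltorkator" → prefix "beltor" already present; 5 new (k, a, t, o, r)
  "tarode" → 6 new (t, a, r, o, d, e)
  "beltorvenvi" → prefix "beltor" already present; 5 new (v, e, n, v, i)
  "fenta" → prefix "fen" already present; 2 new (t, a)
Total nodes = 9 + 11 + 9 + 2 + 2 + 2 + 6 + 3 + 9 + 3 + 2 + 5 + 6 + 5 + 2 = 76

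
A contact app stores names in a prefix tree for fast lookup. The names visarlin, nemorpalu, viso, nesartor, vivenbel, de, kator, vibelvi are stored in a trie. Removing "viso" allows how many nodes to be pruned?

Walk "viso" from the leaf back toward the root, removing each node that no remaining word uses.
The suffix "o" (1 node) is used only by "viso"; the node for "vis" still has the child "a", so pruning stops there.
Nodes removed: 1

1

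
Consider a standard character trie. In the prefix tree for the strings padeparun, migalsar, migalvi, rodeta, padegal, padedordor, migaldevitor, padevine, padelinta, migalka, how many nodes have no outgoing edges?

10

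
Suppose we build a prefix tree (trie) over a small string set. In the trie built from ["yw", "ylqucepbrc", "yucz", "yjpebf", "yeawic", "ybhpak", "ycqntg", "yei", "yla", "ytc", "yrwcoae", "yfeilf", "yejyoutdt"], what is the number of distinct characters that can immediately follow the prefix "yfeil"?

1

Follow the path "yfeil" to its node, then look at its outgoing edges.
Distinct next characters after "yfeil": f.
That node has 1 child edge.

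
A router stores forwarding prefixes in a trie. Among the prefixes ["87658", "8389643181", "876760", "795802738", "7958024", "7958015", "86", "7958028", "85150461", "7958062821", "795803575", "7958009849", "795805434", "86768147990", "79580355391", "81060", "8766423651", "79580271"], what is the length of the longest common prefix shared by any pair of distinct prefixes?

7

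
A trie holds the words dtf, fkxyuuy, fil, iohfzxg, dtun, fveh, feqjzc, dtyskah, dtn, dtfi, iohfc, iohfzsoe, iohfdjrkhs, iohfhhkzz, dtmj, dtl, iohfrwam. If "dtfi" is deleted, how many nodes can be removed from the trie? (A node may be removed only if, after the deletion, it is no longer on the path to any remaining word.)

1

Walk "dtfi" from the leaf back toward the root, removing each node that no remaining word uses.
The suffix "i" (1 node) is used only by "dtfi"; "dtf" is itself a stored word, so pruning stops there.
Nodes removed: 1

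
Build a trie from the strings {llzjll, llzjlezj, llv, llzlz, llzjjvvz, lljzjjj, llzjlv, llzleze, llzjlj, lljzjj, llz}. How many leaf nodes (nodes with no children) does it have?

A leaf is a node with no children — equivalently, the end of a word that is not a proper prefix of any other stored word.
Those words: "lljzjjj", "llv", "llzjjvvz", "llzjlezj", "llzjlj", "llzjll", "llzjlv", "llzleze", "llzlz"
Leaf count: 9

9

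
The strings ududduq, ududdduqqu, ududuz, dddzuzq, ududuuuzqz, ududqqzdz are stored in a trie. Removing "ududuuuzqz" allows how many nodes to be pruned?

5

A node on "ududuuuzqz"'s path can go only if nothing else ends at it or branches off below it.
The suffix "uuzqz" (5 nodes) is used only by "ududuuuzqz"; the node for "ududu" still has the child "z", so pruning stops there.
Nodes removed: 5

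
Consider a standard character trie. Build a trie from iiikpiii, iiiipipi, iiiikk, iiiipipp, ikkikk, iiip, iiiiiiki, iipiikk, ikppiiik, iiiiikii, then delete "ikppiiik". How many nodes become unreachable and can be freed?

Walk "ikppiiik" from the leaf back toward the root, removing each node that no remaining word uses.
The suffix "ppiiik" (6 nodes) is used only by "ikppiiik"; the node for "ik" still has the child "k", so pruning stops there.
Nodes removed: 6

6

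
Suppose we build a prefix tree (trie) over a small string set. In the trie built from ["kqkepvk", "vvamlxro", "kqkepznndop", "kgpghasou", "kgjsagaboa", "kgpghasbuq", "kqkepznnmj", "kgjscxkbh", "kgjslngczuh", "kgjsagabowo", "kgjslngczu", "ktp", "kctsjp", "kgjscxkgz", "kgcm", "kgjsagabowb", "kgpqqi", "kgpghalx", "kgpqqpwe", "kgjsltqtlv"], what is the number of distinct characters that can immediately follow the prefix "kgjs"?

3

Walk "kgjs" from the root, arriving at one node.
Distinct next characters after "kgjs": a, c, l.
That node has 3 child edges.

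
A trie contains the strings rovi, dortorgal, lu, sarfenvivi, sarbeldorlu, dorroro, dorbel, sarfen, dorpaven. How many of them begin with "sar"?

3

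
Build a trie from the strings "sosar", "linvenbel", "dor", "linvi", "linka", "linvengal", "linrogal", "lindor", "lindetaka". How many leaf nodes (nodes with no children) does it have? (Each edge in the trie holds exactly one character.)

A leaf is a node with no children — equivalently, the end of a word that is not a proper prefix of any other stored word.
Those words: "dor", "lindetaka", "lindor", "linka", "linrogal", "linvenbel", "linvengal", "linvi", "sosar"
Leaf count: 9

9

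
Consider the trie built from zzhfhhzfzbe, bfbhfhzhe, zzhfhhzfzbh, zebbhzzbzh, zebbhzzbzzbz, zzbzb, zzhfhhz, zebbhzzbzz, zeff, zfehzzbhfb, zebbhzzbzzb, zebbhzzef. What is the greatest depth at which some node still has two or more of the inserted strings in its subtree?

11

Equivalently: take the maximum, over all pairs, of their longest common prefix length.
"zebbhzzbzzb" and "zebbhzzbzzbz" agree on "zebbhzzbzzb" (11 characters) before diverging; nothing deeper is shared.
Longest shared-prefix length: 11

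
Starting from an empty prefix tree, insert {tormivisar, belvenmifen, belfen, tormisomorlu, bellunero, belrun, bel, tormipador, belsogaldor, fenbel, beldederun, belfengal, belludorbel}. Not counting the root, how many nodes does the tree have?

Count nodes per top-level branch (shared prefixes stored once):
  'b'-branch (bel, beldederun, belfen, belfengal, belludorbel, bellunero, belrun, belsogaldor, belvenmifen): 47 nodes
  'f'-branch (fenbel): 6 nodes
  't'-branch (tormipador, tormisomorlu, tormivisar): 22 nodes
Sum: 75

75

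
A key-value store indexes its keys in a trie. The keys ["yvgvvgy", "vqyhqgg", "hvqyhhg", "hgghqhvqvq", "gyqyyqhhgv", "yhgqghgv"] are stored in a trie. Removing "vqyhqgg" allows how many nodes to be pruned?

7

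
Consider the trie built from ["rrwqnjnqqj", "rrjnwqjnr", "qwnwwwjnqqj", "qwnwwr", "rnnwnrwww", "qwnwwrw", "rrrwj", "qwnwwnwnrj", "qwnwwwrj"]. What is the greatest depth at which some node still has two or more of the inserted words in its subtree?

6

Equivalently: take the maximum, over all pairs, of their longest common prefix length.
"qwnwwr" and "qwnwwrw" agree on "qwnwwr" (6 characters) before diverging; nothing deeper is shared.
Longest shared-prefix length: 6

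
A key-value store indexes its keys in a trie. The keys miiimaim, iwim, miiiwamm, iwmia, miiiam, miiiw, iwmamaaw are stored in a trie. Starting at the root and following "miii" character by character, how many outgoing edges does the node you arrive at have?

3

The children of the "miii" node are the distinct next characters among strings starting with "miii".
Characters that immediately follow "miii" among the stored strings: {a, m, w}.
That node has 3 child edges.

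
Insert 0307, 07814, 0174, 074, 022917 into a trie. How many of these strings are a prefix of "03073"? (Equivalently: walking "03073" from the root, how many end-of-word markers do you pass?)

1

Walk "03073" from the root; an end-of-word marker is hit whenever a stored word is a prefix of "03073".
Prefixes of the query that are stored words: "0307"
Count: 1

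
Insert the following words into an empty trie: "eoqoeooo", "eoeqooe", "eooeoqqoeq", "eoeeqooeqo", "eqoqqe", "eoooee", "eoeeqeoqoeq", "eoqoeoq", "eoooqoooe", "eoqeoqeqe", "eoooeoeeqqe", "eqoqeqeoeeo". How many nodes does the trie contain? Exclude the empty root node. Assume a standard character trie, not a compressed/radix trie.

Insert word by word; a character creates a node only if that edge doesn't already exist:
  "eoqoeooo" → 8 new (e, o, q, o, e, o, o, o)
  "eoeqooe" → prefix "eo" already present; 5 new (e, q, o, o, e)
  "eooeoqqoeq" → prefix "eo" already present; 8 new (o, e, o, q, q, o, e, q)
  "eoeeqooeqo" → prefix "eoe" already present; 7 new (e, q, o, o, e, q, o)
  "eqoqqe" → prefix "e" already present; 5 new (q, o, q, q, e)
  "eoooee" → prefix "eoo" already present; 3 new (o, e, e)
  "eoeeqeoqoeq" → prefix "eoeeq" already present; 6 new (e, o, q, o, e, q)
  "eoqoeoq" → prefix "eoqoeo" already present; 1 new (q)
  "eoooqoooe" → prefix "eooo" already present; 5 new (q, o, o, o, e)
  "eoqeoqeqe" → prefix "eoq" already present; 6 new (e, o, q, e, q, e)
  "eoooeoeeqqe" → prefix "eoooe" already present; 6 new (o, e, e, q, q, e)
  "eqoqeqeoeeo" → prefix "eqoq" already present; 7 new (e, q, e, o, e, e, o)
Total nodes = 8 + 5 + 8 + 7 + 5 + 3 + 6 + 1 + 5 + 6 + 6 + 7 = 67

67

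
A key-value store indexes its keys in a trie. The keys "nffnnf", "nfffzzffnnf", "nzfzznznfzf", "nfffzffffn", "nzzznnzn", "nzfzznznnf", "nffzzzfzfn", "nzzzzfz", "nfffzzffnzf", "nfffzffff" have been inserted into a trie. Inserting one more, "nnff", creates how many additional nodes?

Walking "nnff" from the root, the first 1 characters ("n") follow existing edges; "n" is the first miss.
So 4 − 1 = 3 new nodes.

3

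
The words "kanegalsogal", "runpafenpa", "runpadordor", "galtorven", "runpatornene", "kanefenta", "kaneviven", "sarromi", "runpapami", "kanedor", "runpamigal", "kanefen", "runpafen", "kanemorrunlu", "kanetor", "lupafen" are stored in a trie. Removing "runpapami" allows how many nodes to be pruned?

4

Walk "runpapami" from the leaf back toward the root, removing each node that no remaining word uses.
The suffix "pami" (4 nodes) is used only by "runpapami"; the node for "runpa" still has the child "f", so pruning stops there.
Nodes removed: 4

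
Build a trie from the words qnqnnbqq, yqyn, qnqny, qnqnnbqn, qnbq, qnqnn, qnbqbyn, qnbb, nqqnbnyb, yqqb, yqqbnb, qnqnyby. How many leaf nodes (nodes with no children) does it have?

8

A leaf is a node with no children — equivalently, the end of a word that is not a proper prefix of any other stored word.
Those words: "nqqnbnyb", "qnbb", "qnbqbyn", "qnqnnbqn", "qnqnnbqq", "qnqnyby", "yqqbnb", "yqyn"
Leaf count: 8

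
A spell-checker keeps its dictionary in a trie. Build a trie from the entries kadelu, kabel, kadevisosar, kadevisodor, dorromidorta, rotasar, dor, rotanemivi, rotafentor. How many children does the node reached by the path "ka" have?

The children of the "ka" node are the distinct next characters among strings starting with "ka".
Characters that immediately follow "ka" among the stored strings: {b, d}.
That node has 2 child edges.

2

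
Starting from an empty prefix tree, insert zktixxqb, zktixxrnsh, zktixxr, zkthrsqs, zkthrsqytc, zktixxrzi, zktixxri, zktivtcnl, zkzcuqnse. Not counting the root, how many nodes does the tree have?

35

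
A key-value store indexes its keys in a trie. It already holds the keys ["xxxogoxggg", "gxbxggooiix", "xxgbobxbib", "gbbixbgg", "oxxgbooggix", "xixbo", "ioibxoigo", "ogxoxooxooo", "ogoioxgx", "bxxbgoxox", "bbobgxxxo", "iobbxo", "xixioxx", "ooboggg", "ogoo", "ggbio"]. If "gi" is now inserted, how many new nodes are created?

1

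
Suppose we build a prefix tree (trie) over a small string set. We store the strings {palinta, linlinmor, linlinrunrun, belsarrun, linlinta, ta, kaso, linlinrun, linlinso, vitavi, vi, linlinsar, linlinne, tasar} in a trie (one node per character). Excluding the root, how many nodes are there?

54

Count nodes per top-level branch (shared prefixes stored once):
  'b'-branch (belsarrun): 9 nodes
  'k'-branch (kaso): 4 nodes
  'l'-branch (linlinmor, linlinne, linlinrun, linlinrunrun, linlinsar, linlinso, linlinta): 23 nodes
  'p'-branch (palinta): 7 nodes
  't'-branch (ta, tasar): 5 nodes
  'v'-branch (vi, vitavi): 6 nodes
Sum: 54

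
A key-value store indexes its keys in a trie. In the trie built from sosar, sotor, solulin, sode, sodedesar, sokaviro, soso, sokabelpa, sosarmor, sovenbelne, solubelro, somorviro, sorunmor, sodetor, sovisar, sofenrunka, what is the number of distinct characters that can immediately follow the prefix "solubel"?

Follow the path "solubel" to its node, then look at its outgoing edges.
Distinct next characters after "solubel": r.
That node has 1 child edge.

1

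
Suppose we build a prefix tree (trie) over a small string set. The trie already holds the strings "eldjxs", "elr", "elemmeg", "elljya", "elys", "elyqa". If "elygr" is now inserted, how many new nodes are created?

2

The longest prefix of "elygr" already in the trie is "ely" (length 3).
So 5 − 3 = 2 new nodes.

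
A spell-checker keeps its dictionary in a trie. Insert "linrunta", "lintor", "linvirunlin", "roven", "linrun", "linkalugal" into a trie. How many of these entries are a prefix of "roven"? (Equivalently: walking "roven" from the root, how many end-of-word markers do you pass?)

1

Check each prefix of "roven" against the stored set — each match is an end-marker on the path.
Prefixes of the query that are stored words: "roven"
Count: 1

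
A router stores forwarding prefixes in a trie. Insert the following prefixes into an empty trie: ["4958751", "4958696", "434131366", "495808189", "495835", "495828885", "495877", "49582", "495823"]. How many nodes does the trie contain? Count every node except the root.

32

For each word, the new-node count is its length minus the longest prefix already in the trie:
  "4958751" → 7 new (4, 9, 5, 8, 7, 5, 1)
  "4958696" → prefix "4958" already present; 3 new (6, 9, 6)
  "434131366" → prefix "4" already present; 8 new (3, 4, 1, 3, 1, 3, 6, 6)
  "495808189" → prefix "4958" already present; 5 new (0, 8, 1, 8, 9)
  "495835" → prefix "4958" already present; 2 new (3, 5)
  "495828885" → prefix "4958" already present; 5 new (2, 8, 8, 8, 5)
  "495877" → prefix "49587" already present; 1 new (7)
  "49582" → prefix "49582" already present; 0 new (none)
  "495823" → prefix "49582" already present; 1 new (3)
Total nodes = 7 + 3 + 8 + 5 + 2 + 5 + 1 + 0 + 1 = 32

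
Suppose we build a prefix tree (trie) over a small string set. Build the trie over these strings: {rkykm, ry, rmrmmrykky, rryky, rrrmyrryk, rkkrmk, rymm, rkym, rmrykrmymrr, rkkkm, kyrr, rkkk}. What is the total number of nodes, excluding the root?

Insert word by word; a character creates a node only if that edge doesn't already exist:
  "rkykm" → 5 new (r, k, y, k, m)
  "ry" → prefix "r" already present; 1 new (y)
  "rmrmmrykky" → prefix "r" already present; 9 new (m, r, m, m, r, y, k, k, y)
  "rryky" → prefix "r" already present; 4 new (r, y, k, y)
  "rrrmyrryk" → prefix "rr" already present; 7 new (r, m, y, r, r, y, k)
  "rkkrmk" → prefix "rk" already present; 4 new (k, r, m, k)
  "rymm" → prefix "ry" already present; 2 new (m, m)
  "rkym" → prefix "rky" already present; 1 new (m)
  "rmrykrmymrr" → prefix "rmr" already present; 8 new (y, k, r, m, y, m, r, r)
  "rkkkm" → prefix "rkk" already present; 2 new (k, m)
  "kyrr" → 4 new (k, y, r, r)
  "rkkk" → prefix "rkkk" already present; 0 new (none)
Total nodes = 5 + 1 + 9 + 4 + 7 + 4 + 2 + 1 + 8 + 2 + 4 + 0 = 47

47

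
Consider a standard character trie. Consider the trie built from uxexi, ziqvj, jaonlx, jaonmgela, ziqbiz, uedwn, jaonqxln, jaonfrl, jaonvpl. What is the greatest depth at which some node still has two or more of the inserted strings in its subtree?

4

The deepest shared node is where two words last agree before diverging.
e.g. "jaonfrl" and "jaonlx" share the prefix "jaon" of length 4; no pair shares a longer one.
Longest shared-prefix length: 4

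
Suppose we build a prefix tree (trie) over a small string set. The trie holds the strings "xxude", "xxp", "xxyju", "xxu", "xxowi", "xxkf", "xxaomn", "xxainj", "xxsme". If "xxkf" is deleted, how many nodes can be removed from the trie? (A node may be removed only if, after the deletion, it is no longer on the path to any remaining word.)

2

A node on "xxkf"'s path can go only if nothing else ends at it or branches off below it.
The suffix "kf" (2 nodes) is used only by "xxkf"; the node for "xx" still has the child "u", so pruning stops there.
Nodes removed: 2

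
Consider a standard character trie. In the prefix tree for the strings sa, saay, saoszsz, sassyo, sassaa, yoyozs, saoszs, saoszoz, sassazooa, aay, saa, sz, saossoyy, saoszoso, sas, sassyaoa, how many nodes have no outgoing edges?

Leaves are exactly the stored words that no other stored word extends.
Those words: "aay", "saay", "saossoyy", "saoszoso", "saoszoz", "saoszsz", "sassaa", "sassazooa", "sassyaoa", "sassyo", "sz", "yoyozs"
Leaf count: 12

12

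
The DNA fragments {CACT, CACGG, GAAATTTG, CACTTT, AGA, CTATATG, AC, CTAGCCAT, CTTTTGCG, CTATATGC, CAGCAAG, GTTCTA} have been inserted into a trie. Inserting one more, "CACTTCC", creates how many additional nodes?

Walking "CACTTCC" from the root, the first 5 characters ("CACTT") follow existing edges; "C" is the first miss.
Each of the 2 remaining characters creates one node.

2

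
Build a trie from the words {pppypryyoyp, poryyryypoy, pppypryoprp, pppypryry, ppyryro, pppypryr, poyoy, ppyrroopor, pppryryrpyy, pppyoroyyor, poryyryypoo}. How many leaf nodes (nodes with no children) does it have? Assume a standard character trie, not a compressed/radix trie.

Leaves are exactly the stored words that no other stored word extends.
Those words: "poryyryypoo", "poryyryypoy", "poyoy", "pppryryrpyy", "pppyoroyyor", "pppypryoprp", "pppypryry", "pppypryyoyp", "ppyrroopor", "ppyryro"
Leaf count: 10

10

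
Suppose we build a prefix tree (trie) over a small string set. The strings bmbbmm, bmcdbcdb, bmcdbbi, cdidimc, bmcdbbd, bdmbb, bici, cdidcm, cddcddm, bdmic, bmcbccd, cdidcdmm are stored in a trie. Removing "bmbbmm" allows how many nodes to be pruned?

4

Walk "bmbbmm" from the leaf back toward the root, removing each node that no remaining word uses.
The suffix "bbmm" (4 nodes) is used only by "bmbbmm"; the node for "bm" still has the child "c", so pruning stops there.
Nodes removed: 4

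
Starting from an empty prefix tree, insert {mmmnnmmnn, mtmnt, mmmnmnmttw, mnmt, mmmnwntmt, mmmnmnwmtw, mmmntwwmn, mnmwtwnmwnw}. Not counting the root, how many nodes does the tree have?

For each word, the new-node count is its length minus the longest prefix already in the trie:
  "mmmnnmmnn" → 9 new (m, m, m, n, n, m, m, n, n)
  "mtmnt" → prefix "m" already present; 4 new (t, m, n, t)
  "mmmnmnmttw" → prefix "mmmn" already present; 6 new (m, n, m, t, t, w)
  "mnmt" → prefix "m" already present; 3 new (n, m, t)
  "mmmnwntmt" → prefix "mmmn" already present; 5 new (w, n, t, m, t)
  "mmmnmnwmtw" → prefix "mmmnmn" already present; 4 new (w, m, t, w)
  "mmmntwwmn" → prefix "mmmn" already present; 5 new (t, w, w, m, n)
  "mnmwtwnmwnw" → prefix "mnm" already present; 8 new (w, t, w, n, m, w, n, w)
Total nodes = 9 + 4 + 6 + 3 + 5 + 4 + 5 + 8 = 44

44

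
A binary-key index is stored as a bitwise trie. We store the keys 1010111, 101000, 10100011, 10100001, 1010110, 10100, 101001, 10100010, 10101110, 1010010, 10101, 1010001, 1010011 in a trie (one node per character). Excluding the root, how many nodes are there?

19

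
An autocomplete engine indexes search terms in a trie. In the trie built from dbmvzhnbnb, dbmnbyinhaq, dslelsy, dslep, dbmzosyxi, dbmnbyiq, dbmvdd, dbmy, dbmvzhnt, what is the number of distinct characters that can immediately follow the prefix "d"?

Walk "d" from the root, arriving at one node.
Characters that immediately follow "d" among the stored strings: {b, s}.
That node has 2 child edges.

2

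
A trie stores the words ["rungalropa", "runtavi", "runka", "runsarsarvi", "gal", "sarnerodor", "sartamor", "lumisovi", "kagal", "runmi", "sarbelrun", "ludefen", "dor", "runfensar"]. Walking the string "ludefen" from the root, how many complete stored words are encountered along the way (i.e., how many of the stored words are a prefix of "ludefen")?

Check each prefix of "ludefen" against the stored set — each match is an end-marker on the path.
Prefixes of the query that are stored words: "ludefen"
Count: 1

1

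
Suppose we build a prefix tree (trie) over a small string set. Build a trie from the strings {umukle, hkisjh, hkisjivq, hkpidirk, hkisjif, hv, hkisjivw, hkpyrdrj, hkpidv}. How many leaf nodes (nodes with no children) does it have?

A leaf is a node with no children — equivalently, the end of a word that is not a proper prefix of any other stored word.
Those words: "hkisjh", "hkisjif", "hkisjivq", "hkisjivw", "hkpidirk", "hkpidv", "hkpyrdrj", "hv", "umukle"
Leaf count: 9

9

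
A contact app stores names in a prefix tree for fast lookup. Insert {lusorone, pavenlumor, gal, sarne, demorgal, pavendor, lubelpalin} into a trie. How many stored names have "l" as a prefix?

2

Traverse to the node for "l", then collect every word in that subtree.
Words under "l": lubelpalin, lusorone
Count: 2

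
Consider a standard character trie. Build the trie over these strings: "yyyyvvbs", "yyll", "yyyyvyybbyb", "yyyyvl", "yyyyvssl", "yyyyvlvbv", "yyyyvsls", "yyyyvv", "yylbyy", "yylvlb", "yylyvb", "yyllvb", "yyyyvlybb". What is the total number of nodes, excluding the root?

39

Trie structure (* marks end of a word):
(root)
└─ y
   └─ y
      ├─ l
      │  ├─ b
      │  │  └─ y
      │  │     └─ y *
      │  ├─ l *
      │  │  └─ v
      │  │     └─ b *
      │  ├─ v
      │  │  └─ l
      │  │     └─ b *
      │  └─ y
      │     └─ v
      │        └─ b *
      └─ y
         └─ y
            └─ v
               ├─ l *
               │  ├─ v
               │  │  └─ b
               │  │     └─ v *
               │  └─ y
               │     └─ b
               │        └─ b *
               ├─ s
               │  ├─ l
               │  │  └─ s *
               │  └─ s
               │     └─ l *
               ├─ v *
               │  └─ b
               │     └─ s *
               └─ y
                  └─ y
                     └─ b
                        └─ b
                           └─ y
                              └─ b *
Counting every labelled node above: 39.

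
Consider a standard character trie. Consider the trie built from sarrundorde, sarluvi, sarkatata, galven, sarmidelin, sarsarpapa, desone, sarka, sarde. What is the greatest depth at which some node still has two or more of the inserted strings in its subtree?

5

Look for the deepest trie node that still has at least two words in its subtree.
e.g. "sarka" and "sarkatata" share the prefix "sarka" of length 5; no pair shares a longer one.
Longest shared-prefix length: 5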